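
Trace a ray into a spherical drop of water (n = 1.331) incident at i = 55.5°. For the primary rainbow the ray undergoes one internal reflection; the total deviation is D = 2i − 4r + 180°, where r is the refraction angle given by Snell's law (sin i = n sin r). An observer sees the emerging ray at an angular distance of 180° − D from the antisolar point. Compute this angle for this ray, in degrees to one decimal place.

sin r = sin 55.5° / 1.331 = 0.8241/1.331 = 0.6192; r = 38.26°.
D = 2·55.5° − 4·38.26° + 180° = 111.00° − 153.02° + 180° = 137.98°.
Angle from antisolar point = 180° − D = 42.02°.

42.0°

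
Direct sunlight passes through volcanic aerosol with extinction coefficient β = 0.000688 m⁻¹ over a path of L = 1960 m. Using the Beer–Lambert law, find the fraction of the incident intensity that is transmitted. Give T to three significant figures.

0.260

τ = β·L = 0.000688 × 1960 = 1.3485.
T = exp(−1.3485) = 0.2596.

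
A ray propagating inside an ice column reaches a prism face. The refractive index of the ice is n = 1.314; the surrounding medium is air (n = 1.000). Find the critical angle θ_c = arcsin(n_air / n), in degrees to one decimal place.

49.6°

sin θ_c = n_air / n = 1.000 / 1.314 = 0.7610.
θ_c = arcsin(0.7610) = 49.56°.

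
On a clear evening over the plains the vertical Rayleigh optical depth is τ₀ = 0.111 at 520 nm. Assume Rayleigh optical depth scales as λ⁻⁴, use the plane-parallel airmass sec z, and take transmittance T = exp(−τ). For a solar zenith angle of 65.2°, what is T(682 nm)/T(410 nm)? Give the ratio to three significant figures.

Airmass: sec 65.2° = 2.3841.
τ(682 nm) = 0.111 × (520/682)⁴ × 2.3841 = 0.111 × 0.3380 × 2.3841 = 0.0894.
τ(410 nm) = 0.111 × (520/410)⁴ × 2.3841 = 0.111 × 2.5875 × 2.3841 = 0.6847.
T(682)/T(410) = exp(τ_B − τ_A) = exp(0.5953) = 1.8136.

1.81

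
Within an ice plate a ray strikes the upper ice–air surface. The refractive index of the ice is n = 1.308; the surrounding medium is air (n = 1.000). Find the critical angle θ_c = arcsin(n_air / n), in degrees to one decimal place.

49.9°

sin θ_c = n_air / n = 1.000 / 1.308 = 0.7645.
θ_c = arcsin(0.7645) = 49.86°.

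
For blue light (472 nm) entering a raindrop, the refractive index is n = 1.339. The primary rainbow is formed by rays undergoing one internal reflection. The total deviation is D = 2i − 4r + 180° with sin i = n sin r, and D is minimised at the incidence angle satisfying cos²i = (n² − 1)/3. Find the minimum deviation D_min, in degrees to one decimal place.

cos²i = (1.79292 − 1)/3 = 0.26431; i = arccos(0.51411) = 59.062°.
sin r = sin 59.062°/1.339 = 0.64057; r = 39.834°.
D_min = 2·59.062° − 4·39.834° + 180° = 138.786°.

138.8°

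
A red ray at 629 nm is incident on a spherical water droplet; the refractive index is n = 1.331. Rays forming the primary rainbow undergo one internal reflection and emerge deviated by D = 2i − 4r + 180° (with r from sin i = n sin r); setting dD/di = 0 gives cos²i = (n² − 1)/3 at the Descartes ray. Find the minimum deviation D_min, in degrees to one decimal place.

cos²i = (1.77156 − 1)/3 = 0.25719; i = arccos(0.50714) = 59.527°.
sin r = sin 59.527°/1.331 = 0.64753; r = 40.356°.
D_min = 2·59.527° − 4·40.356° + 180° = 137.630°.

137.6°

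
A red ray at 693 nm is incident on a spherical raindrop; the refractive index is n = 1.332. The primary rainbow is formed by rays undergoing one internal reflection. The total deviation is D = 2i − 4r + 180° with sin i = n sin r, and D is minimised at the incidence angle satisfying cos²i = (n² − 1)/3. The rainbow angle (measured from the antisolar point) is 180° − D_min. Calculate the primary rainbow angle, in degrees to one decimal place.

cos²i = (1.77422 − 1)/3 = 0.25807; i = arccos(0.50801) = 59.469°.
sin r = sin 59.469°/1.332 = 0.64666; r = 40.290°.
D_min = 2·59.469° − 4·40.290° + 180° = 137.776°.
Rainbow angle = 180° − D_min = 42.224°.

42.2°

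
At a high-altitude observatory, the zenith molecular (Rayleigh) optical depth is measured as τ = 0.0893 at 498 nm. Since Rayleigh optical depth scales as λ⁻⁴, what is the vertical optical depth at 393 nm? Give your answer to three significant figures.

τ(393 nm) = τ(498 nm) × (498/393)⁴ = 0.0893 × (1.2672)⁴ = 0.0893 × 2.5784 = 0.2302.

0.230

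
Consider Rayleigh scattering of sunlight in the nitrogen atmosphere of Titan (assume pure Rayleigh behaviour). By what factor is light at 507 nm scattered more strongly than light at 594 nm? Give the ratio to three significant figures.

1.88

Rayleigh scattering ∝ λ⁻⁴, so the ratio of coefficients is the inverse fourth power of the wavelength ratio.
σ(507)/σ(594) = (594/507)⁴ = (1.1716)⁴ = 1.884.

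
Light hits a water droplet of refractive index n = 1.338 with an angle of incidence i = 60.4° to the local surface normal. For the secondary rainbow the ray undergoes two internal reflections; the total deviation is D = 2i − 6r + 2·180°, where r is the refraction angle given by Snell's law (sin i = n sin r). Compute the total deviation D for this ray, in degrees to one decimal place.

237.6°

sin r = sin 60.4° / 1.338 = 0.8695/1.338 = 0.6498; r = 40.53°.
D = 2·60.4° − 6·40.53° + 2·180° = 120.80° − 243.18° + 360° = 237.62°.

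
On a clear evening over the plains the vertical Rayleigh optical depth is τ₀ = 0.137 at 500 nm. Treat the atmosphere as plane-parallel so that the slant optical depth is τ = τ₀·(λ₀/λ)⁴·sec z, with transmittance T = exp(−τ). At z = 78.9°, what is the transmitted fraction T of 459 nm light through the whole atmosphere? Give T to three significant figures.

sec 78.9° = 5.1942.
τ = 0.137 × (500/459)⁴ × 5.1942 = 0.137 × 1.4081 × 5.1942 = 1.0020.
T = exp(−1.0020) = 0.3671.

0.367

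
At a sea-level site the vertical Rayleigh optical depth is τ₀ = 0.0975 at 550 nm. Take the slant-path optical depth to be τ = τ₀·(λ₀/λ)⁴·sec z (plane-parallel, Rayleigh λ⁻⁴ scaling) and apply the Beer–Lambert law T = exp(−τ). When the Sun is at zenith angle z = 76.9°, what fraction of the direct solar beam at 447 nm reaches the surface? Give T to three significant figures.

sec 76.9° = 4.4121.
τ = 0.0975 × (550/447)⁴ × 4.4121 = 0.0975 × 2.2920 × 4.4121 = 0.9860.
T = exp(−0.9860) = 0.3731.

0.373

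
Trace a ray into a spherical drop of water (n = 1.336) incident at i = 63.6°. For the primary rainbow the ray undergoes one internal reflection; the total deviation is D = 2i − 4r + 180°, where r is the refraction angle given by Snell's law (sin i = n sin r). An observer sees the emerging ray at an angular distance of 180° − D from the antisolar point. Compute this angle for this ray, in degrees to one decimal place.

41.2°

sin r = sin 63.6° / 1.336 = 0.8957/1.336 = 0.6704; r = 42.10°.
D = 2·63.6° − 4·42.10° + 180° = 127.20° − 168.41° + 180° = 138.79°.
Angle from antisolar point = 180° − D = 41.21°.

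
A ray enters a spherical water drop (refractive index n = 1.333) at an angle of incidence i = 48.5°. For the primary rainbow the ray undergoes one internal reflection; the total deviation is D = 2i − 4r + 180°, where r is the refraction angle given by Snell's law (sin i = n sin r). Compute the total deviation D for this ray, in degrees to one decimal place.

140.3°

sin r = sin 48.5° / 1.333 = 0.7490/1.333 = 0.5619; r = 34.18°.
D = 2·48.5° − 4·34.18° + 180° = 97.00° − 136.74° + 180° = 140.26°.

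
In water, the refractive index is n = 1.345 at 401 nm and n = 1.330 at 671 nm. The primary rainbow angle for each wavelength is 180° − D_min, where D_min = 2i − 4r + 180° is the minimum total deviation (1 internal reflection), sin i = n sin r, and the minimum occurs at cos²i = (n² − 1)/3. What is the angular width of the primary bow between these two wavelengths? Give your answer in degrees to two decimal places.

At 401 nm (n = 1.345): cos²i = 0.26967 → i = 58.715°, r = 39.448°, D_min = 139.635°, rainbow angle = 40.365°.
At 671 nm (n = 1.330): cos²i = 0.25630 → i = 59.585°, r = 40.422°, D_min = 137.484°, rainbow angle = 42.516°.
Angular width = |40.365° − 42.516°| = 2.152°.

2.15°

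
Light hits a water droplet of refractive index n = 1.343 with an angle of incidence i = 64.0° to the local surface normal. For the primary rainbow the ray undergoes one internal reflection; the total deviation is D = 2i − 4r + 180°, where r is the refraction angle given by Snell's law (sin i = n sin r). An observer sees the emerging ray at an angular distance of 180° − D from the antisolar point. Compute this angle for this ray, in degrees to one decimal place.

sin r = sin 64.0° / 1.343 = 0.8988/1.343 = 0.6692; r = 42.01°.
D = 2·64.0° − 4·42.01° + 180° = 128.00° − 168.03° + 180° = 139.97°.
Angle from antisolar point = 180° − D = 40.03°.

40.0°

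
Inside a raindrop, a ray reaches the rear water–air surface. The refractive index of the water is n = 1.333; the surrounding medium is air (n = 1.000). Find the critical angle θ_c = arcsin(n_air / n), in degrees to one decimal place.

sin θ_c = n_air / n = 1.000 / 1.333 = 0.7502.
θ_c = arcsin(0.7502) = 48.61°.

48.6°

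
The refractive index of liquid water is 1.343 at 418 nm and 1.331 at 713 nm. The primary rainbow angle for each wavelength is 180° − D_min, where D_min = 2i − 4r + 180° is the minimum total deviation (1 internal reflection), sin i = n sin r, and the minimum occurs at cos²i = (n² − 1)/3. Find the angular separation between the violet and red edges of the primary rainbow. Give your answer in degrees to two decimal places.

At 418 nm (n = 1.343): cos²i = 0.26788 → i = 58.830°, r = 39.577°, D_min = 139.354°, rainbow angle = 40.646°.
At 713 nm (n = 1.331): cos²i = 0.25719 → i = 59.527°, r = 40.356°, D_min = 137.630°, rainbow angle = 42.370°.
Angular width = |40.646° − 42.370°| = 1.724°.

1.72°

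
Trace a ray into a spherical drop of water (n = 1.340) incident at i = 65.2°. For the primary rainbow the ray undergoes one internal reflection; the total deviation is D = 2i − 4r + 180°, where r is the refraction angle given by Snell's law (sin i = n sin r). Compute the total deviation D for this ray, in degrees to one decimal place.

sin r = sin 65.2° / 1.340 = 0.9078/1.340 = 0.6774; r = 42.64°.
D = 2·65.2° − 4·42.64° + 180° = 130.40° − 170.58° + 180° = 139.82°.

139.8°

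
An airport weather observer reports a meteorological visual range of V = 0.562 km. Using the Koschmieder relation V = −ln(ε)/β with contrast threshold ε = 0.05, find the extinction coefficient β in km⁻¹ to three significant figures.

β = −ln(0.05) / V = 2.996 / 0.562 = 5.3305 km⁻¹.

5.33 km⁻¹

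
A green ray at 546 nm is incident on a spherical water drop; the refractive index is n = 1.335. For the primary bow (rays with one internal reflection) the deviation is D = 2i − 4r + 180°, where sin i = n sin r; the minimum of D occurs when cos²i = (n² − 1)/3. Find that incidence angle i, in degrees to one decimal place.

59.3°

cos²i = (1.335² − 1)/3 = (1.78222 − 1)/3 = 0.26074.
cos i = 0.51063, so i = 59.294°.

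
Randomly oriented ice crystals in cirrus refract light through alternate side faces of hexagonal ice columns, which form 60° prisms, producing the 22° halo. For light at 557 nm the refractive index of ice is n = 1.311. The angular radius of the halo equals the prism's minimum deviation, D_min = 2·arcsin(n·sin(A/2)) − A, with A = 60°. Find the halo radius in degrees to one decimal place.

n·sin(A/2) = 1.311 × sin 30° = 1.311 × 0.5000 = 0.6555.
D_min = 2·arcsin(0.6555) − 60° = 2 × 40.958° − 60° = 21.915°.

21.9°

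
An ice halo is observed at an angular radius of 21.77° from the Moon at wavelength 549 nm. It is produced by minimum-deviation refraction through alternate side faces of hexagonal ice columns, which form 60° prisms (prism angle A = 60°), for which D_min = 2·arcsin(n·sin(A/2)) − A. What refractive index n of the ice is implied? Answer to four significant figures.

Rearranging: n = sin((D_min + A)/2) / sin(A/2).
(D_min + A)/2 = (21.77° + 60°)/2 = 40.885°.
n = sin 40.885° / sin 30° = 0.6545 / 0.5000 = 1.3091.

1.309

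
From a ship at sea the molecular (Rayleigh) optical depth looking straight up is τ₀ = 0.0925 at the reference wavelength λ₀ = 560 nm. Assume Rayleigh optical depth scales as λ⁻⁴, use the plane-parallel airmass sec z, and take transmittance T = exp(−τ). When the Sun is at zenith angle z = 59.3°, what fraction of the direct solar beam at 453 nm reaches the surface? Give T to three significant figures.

sec 59.3° = 1.9587.
τ = 0.0925 × (560/453)⁴ × 1.9587 = 0.0925 × 2.3354 × 1.9587 = 0.4231.
T = exp(−0.4231) = 0.6550.

0.655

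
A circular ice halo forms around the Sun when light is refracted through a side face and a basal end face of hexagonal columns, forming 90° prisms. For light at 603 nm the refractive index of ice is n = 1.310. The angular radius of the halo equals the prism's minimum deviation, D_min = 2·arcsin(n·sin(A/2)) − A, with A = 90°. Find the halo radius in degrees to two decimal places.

45.73°

n·sin(A/2) = 1.310 × sin 45° = 1.310 × 0.7071 = 0.9263.
D_min = 2·arcsin(0.9263) − 90° = 2 × 67.867° − 90° = 45.733°.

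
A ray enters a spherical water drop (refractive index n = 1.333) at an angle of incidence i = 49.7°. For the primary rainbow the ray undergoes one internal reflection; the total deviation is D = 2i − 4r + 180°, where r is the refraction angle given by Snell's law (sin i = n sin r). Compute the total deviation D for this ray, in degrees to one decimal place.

sin r = sin 49.7° / 1.333 = 0.7627/1.333 = 0.5721; r = 34.90°.
D = 2·49.7° − 4·34.90° + 180° = 99.40° − 139.60° + 180° = 139.80°.

139.8°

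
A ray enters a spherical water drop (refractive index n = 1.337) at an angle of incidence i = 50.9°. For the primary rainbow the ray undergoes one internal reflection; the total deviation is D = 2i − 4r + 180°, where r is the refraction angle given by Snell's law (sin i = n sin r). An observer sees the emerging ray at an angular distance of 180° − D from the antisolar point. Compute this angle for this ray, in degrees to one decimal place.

sin r = sin 50.9° / 1.337 = 0.7760/1.337 = 0.5804; r = 35.48°.
D = 2·50.9° − 4·35.48° + 180° = 101.80° − 141.93° + 180° = 139.87°.
Angle from antisolar point = 180° − D = 40.13°.

40.1°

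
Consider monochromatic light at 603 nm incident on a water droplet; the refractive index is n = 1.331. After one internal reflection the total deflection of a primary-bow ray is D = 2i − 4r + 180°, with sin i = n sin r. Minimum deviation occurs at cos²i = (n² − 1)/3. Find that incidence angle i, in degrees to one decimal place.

cos²i = (1.331² − 1)/3 = (1.77156 − 1)/3 = 0.25719.
cos i = 0.50714, so i = 59.527°.

59.5°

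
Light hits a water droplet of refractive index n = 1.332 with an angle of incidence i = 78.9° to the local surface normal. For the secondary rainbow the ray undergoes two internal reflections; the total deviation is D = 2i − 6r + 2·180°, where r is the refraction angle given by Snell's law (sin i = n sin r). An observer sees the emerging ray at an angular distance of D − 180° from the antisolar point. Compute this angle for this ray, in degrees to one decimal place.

sin r = sin 78.9° / 1.332 = 0.9813/1.332 = 0.7367; r = 47.45°.
D = 2·78.9° − 6·47.45° + 2·180° = 157.80° − 284.71° + 360° = 233.09°.
Angle from antisolar point = D − 180° = 53.09°.

53.1°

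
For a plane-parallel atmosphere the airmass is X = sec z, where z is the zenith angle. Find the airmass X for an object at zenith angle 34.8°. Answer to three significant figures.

X = sec z = 1/cos 34.8° = 1/0.8211 = 1.2178.

1.22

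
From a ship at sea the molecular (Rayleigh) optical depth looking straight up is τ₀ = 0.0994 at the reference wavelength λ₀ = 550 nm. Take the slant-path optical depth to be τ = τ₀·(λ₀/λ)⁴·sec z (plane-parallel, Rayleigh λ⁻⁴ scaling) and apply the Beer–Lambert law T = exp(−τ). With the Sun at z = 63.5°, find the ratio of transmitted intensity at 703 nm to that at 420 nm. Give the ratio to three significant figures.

Airmass: sec 63.5° = 2.2412.
τ(703 nm) = 0.0994 × (550/703)⁴ × 2.2412 = 0.0994 × 0.3747 × 2.2412 = 0.0835.
τ(420 nm) = 0.0994 × (550/420)⁴ × 2.2412 = 0.0994 × 2.9407 × 2.2412 = 0.6551.
T(703)/T(420) = exp(τ_B − τ_A) = exp(0.5716) = 1.7712.

1.77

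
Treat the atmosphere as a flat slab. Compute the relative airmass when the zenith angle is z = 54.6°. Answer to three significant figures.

1.73

X = sec z = 1/cos 54.6° = 1/0.5793 = 1.7263.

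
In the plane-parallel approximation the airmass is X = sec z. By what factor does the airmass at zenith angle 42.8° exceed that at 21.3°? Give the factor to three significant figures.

X(42.8°)/X(21.3°) = sec 42.8° / sec 21.3° = cos 21.3° / cos 42.8° = 0.9317/0.7337 = 1.2698.

1.27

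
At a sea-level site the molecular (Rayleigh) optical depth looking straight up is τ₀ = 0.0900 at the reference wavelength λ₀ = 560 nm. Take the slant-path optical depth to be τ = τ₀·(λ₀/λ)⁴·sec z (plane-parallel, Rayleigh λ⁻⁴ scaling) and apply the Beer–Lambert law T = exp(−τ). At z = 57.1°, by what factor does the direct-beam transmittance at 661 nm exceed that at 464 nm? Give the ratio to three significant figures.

1.30

Airmass: sec 57.1° = 1.8410.
τ(661 nm) = 0.0900 × (560/661)⁴ × 1.8410 = 0.0900 × 0.5152 × 1.8410 = 0.0854.
τ(464 nm) = 0.0900 × (560/464)⁴ × 1.8410 = 0.0900 × 2.1217 × 1.8410 = 0.3515.
T(661)/T(464) = exp(τ_B − τ_A) = exp(0.2662) = 1.3050.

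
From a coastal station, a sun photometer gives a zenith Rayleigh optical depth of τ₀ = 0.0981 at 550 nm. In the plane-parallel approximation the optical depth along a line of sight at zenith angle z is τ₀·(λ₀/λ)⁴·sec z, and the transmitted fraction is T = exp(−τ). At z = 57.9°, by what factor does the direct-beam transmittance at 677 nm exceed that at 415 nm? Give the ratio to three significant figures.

1.63

Airmass: sec 57.9° = 1.8818.
τ(677 nm) = 0.0981 × (550/677)⁴ × 1.8818 = 0.0981 × 0.4356 × 1.8818 = 0.0804.
τ(415 nm) = 0.0981 × (550/415)⁴ × 1.8818 = 0.0981 × 3.0850 × 1.8818 = 0.5695.
T(677)/T(415) = exp(τ_B − τ_A) = exp(0.4891) = 1.6308.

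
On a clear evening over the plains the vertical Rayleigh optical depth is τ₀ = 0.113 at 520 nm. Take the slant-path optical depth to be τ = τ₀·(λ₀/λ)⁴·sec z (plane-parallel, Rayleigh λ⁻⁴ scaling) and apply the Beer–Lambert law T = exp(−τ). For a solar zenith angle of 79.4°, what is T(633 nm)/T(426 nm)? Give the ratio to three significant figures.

2.96

Airmass: sec 79.4° = 5.4362.
τ(633 nm) = 0.113 × (520/633)⁴ × 5.4362 = 0.113 × 0.4554 × 5.4362 = 0.2798.
τ(426 nm) = 0.113 × (520/426)⁴ × 5.4362 = 0.113 × 2.2201 × 5.4362 = 1.3638.
T(633)/T(426) = exp(τ_B − τ_A) = exp(1.0840) = 2.9566.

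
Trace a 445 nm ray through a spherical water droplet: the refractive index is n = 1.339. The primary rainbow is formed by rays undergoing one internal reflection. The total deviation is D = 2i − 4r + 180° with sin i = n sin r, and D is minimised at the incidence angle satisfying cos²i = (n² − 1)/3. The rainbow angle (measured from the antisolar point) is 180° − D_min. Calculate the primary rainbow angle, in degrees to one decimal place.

cos²i = (1.79292 − 1)/3 = 0.26431; i = arccos(0.51411) = 59.062°.
sin r = sin 59.062°/1.339 = 0.64057; r = 39.834°.
D_min = 2·59.062° − 4·39.834° + 180° = 138.786°.
Rainbow angle = 180° − D_min = 41.214°.

41.2°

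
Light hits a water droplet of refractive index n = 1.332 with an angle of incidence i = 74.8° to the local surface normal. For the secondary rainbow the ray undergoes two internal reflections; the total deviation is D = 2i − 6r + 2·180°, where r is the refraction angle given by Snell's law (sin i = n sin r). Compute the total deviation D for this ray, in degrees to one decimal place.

231.0°

sin r = sin 74.8° / 1.332 = 0.9650/1.332 = 0.7245; r = 46.43°.
D = 2·74.8° − 6·46.43° + 2·180° = 149.60° − 278.56° + 360° = 231.04°.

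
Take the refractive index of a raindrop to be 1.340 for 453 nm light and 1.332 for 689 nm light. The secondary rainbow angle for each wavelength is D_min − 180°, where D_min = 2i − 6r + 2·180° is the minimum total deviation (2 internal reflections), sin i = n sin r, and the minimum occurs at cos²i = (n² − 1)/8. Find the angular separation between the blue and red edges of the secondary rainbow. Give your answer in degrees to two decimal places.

At 453 nm (n = 1.340): cos²i = 0.09945 → i = 71.618°, r = 45.088°, D_min = 232.709°, rainbow angle = 52.709°.
At 689 nm (n = 1.332): cos²i = 0.09678 → i = 71.875°, r = 45.520°, D_min = 230.628°, rainbow angle = 50.628°.
Angular width = |52.709° − 50.628°| = 2.080°.

2.08°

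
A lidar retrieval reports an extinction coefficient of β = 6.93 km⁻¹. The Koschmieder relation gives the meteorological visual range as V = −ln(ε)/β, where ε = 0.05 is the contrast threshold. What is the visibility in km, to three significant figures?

V = −ln(0.05) / 6.93 = 2.996 / 6.93 = 0.4323 km.

0.432 km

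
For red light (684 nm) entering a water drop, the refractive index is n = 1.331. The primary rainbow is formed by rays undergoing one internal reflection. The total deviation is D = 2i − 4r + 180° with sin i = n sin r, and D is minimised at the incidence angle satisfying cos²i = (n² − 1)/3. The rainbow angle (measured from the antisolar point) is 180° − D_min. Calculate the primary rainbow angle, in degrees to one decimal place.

cos²i = (1.77156 − 1)/3 = 0.25719; i = arccos(0.50714) = 59.527°.
sin r = sin 59.527°/1.331 = 0.64753; r = 40.356°.
D_min = 2·59.527° − 4·40.356° + 180° = 137.630°.
Rainbow angle = 180° − D_min = 42.370°.

42.4°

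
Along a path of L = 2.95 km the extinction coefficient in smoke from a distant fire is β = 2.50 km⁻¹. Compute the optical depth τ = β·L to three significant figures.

7.38

τ = β·L = 2.50 × 2.95 = 7.3750.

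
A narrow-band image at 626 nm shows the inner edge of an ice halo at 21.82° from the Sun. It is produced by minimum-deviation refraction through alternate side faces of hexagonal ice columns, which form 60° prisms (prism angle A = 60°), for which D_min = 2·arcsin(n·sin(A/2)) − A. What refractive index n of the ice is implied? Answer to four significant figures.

1.310

Rearranging: n = sin((D_min + A)/2) / sin(A/2).
(D_min + A)/2 = (21.82° + 60°)/2 = 40.910°.
n = sin 40.910° / sin 30° = 0.6549 / 0.5000 = 1.3097.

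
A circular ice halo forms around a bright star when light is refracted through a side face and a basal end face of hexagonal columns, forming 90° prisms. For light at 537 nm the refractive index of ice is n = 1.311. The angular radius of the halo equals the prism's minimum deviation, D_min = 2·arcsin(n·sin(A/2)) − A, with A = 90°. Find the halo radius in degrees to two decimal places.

n·sin(A/2) = 1.311 × sin 45° = 1.311 × 0.7071 = 0.9270.
D_min = 2·arcsin(0.9270) − 90° = 2 × 67.974° − 90° = 45.949°.

45.95°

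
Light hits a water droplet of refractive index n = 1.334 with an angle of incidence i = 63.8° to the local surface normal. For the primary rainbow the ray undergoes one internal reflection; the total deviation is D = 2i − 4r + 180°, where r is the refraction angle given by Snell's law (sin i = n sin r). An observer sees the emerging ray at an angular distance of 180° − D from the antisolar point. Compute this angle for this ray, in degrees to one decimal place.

sin r = sin 63.8° / 1.334 = 0.8973/1.334 = 0.6726; r = 42.27°.
D = 2·63.8° − 4·42.27° + 180° = 127.60° − 169.07° + 180° = 138.53°.
Angle from antisolar point = 180° − D = 41.47°.

41.5°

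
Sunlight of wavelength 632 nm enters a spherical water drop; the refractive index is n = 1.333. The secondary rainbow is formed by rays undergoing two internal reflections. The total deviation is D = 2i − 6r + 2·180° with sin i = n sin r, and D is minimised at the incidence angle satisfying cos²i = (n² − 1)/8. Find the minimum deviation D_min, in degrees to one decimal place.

cos²i = (1.77689 − 1)/8 = 0.09711; i = arccos(0.31163) = 71.843°.
sin r = sin 71.843°/1.333 = 0.71283; r = 45.466°.
D_min = 2·71.843° − 6·45.466° + 360° = 230.891°.

230.9°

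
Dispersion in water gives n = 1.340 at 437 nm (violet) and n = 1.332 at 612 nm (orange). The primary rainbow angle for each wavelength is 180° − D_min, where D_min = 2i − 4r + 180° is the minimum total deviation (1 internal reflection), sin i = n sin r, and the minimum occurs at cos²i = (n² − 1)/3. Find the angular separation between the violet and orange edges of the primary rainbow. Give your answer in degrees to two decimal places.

At 437 nm (n = 1.340): cos²i = 0.26520 → i = 59.004°, r = 39.770°, D_min = 138.929°, rainbow angle = 41.071°.
At 612 nm (n = 1.332): cos²i = 0.25807 → i = 59.469°, r = 40.290°, D_min = 137.776°, rainbow angle = 42.224°.
Angular width = |41.071° − 42.224°| = 1.153°.

1.15°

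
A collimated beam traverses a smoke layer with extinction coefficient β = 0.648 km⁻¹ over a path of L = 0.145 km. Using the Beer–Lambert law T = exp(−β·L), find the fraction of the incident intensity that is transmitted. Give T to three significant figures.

τ = β·L = 0.648 × 0.145 = 0.0940.
T = exp(−0.0940) = 0.9103.

0.910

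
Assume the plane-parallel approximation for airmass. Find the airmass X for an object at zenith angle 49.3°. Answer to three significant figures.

1.53

X = sec z = 1/cos 49.3° = 1/0.6521 = 1.5335.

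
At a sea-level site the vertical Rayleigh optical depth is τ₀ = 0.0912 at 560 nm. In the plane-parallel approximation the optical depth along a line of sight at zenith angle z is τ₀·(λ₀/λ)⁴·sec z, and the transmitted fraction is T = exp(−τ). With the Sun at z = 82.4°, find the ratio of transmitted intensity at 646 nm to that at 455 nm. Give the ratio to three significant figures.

3.30

Airmass: sec 82.4° = 7.5611.
τ(646 nm) = 0.0912 × (560/646)⁴ × 7.5611 = 0.0912 × 0.5647 × 7.5611 = 0.3894.
τ(455 nm) = 0.0912 × (560/455)⁴ × 7.5611 = 0.0912 × 2.2946 × 7.5611 = 1.5823.
T(646)/T(455) = exp(τ_B − τ_A) = exp(1.1929) = 3.2966.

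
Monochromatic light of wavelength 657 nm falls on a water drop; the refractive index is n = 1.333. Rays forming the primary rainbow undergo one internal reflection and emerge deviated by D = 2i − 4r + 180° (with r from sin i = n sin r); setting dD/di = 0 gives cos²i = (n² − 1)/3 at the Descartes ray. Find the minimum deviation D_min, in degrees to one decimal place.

137.9°

cos²i = (1.77689 − 1)/3 = 0.25896; i = arccos(0.50888) = 59.410°.
sin r = sin 59.410°/1.333 = 0.64579; r = 40.225°.
D_min = 2·59.410° − 4·40.225° + 180° = 137.922°.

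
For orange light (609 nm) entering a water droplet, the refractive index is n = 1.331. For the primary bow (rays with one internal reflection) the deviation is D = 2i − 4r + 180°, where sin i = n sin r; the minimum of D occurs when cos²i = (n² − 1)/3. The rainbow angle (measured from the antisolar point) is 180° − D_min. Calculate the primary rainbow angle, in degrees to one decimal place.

cos²i = (1.77156 − 1)/3 = 0.25719; i = arccos(0.50714) = 59.527°.
sin r = sin 59.527°/1.331 = 0.64753; r = 40.356°.
D_min = 2·59.527° − 4·40.356° + 180° = 137.630°.
Rainbow angle = 180° − D_min = 42.370°.

42.4°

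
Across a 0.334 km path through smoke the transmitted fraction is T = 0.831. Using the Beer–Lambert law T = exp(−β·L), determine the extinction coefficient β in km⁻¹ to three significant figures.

0.554 km⁻¹

Beer–Lambert: T = exp(−βL) ⇒ β = −ln(T)/L = −ln(0.831)/0.334 = 0.1851/0.334 = 0.5543 km⁻¹.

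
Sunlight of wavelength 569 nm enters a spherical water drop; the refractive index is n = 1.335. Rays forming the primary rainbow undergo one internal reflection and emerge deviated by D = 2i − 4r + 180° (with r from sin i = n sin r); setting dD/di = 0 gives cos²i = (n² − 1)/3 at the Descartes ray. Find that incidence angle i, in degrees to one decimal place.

cos²i = (1.335² − 1)/3 = (1.78222 − 1)/3 = 0.26074.
cos i = 0.51063, so i = 59.294°.

59.3°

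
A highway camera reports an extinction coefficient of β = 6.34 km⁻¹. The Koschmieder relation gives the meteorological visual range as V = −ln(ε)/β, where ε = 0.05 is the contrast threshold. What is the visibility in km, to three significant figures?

V = −ln(0.05) / 6.34 = 2.996 / 6.34 = 0.4725 km.

0.473 km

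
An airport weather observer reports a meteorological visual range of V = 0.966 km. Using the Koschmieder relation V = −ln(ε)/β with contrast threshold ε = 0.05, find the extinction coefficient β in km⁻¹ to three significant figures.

3.10 km⁻¹

β = −ln(0.05) / V = 2.996 / 0.966 = 3.1012 km⁻¹.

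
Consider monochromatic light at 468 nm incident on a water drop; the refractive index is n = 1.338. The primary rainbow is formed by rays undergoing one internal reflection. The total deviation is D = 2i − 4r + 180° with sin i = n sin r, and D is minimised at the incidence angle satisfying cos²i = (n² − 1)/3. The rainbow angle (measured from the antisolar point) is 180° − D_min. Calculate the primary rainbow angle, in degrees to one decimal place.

cos²i = (1.79024 − 1)/3 = 0.26341; i = arccos(0.51324) = 59.120°.
sin r = sin 59.120°/1.338 = 0.64144; r = 39.899°.
D_min = 2·59.120° − 4·39.899° + 180° = 138.643°.
Rainbow angle = 180° − D_min = 41.357°.

41.4°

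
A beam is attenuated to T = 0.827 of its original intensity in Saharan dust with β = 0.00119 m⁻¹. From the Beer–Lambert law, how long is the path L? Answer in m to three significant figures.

Beer–Lambert: T = exp(−βL) ⇒ L = −ln(T)/β = −ln(0.827)/0.00119 = 0.1900/0.00119 = 159.6 m.

160 m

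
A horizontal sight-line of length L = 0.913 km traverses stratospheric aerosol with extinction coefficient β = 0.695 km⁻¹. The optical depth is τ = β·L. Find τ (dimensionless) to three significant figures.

0.635

τ = β·L = 0.695 × 0.913 = 0.6345.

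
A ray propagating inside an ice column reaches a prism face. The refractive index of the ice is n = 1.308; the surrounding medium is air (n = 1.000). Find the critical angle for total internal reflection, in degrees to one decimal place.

sin θ_c = n_air / n = 1.000 / 1.308 = 0.7645.
θ_c = arcsin(0.7645) = 49.86°.

49.9°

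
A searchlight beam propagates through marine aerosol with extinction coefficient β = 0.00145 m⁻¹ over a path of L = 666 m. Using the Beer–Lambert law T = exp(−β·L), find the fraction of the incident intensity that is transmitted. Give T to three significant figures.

0.381

τ = β·L = 0.00145 × 666 = 0.9657.
T = exp(−0.9657) = 0.3807.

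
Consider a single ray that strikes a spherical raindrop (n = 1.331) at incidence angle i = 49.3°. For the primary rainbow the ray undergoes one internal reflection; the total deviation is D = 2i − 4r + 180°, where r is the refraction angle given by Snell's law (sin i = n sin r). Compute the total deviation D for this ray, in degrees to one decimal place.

sin r = sin 49.3° / 1.331 = 0.7581/1.331 = 0.5696; r = 34.72°.
D = 2·49.3° − 4·34.72° + 180° = 98.60° − 138.89° + 180° = 139.71°.

139.7°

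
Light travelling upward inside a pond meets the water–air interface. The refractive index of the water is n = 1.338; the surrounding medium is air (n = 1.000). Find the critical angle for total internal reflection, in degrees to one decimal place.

48.4°

sin θ_c = n_air / n = 1.000 / 1.338 = 0.7474.
θ_c = arcsin(0.7474) = 48.36°.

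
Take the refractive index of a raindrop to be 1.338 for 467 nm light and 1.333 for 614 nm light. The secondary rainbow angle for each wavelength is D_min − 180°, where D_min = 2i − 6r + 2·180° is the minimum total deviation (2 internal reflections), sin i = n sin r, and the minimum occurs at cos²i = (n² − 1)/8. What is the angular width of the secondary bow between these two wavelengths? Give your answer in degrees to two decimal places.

At 467 nm (n = 1.338): cos²i = 0.09878 → i = 71.682°, r = 45.195°, D_min = 232.193°, rainbow angle = 52.193°.
At 614 nm (n = 1.333): cos²i = 0.09711 → i = 71.843°, r = 45.466°, D_min = 230.891°, rainbow angle = 50.891°.
Angular width = |52.193° − 50.891°| = 1.302°.

1.30°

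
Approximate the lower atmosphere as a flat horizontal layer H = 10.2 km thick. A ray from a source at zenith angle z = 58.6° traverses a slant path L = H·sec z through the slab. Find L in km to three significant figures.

sec z = 1/cos 58.6° = 1.9194.
L = 10.2 × 1.9194 = 19.577 km.

19.6 km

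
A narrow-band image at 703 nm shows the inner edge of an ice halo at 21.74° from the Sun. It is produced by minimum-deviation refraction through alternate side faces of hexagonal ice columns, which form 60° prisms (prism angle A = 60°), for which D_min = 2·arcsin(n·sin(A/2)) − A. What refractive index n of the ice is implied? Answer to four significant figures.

1.309

Rearranging: n = sin((D_min + A)/2) / sin(A/2).
(D_min + A)/2 = (21.74° + 60°)/2 = 40.870°.
n = sin 40.870° / sin 30° = 0.6543 / 0.5000 = 1.3087.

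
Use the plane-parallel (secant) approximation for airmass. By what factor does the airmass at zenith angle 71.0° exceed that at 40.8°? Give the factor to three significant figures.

2.33

X(71.0°)/X(40.8°) = sec 71.0° / sec 40.8° = cos 40.8° / cos 71.0° = 0.7570/0.3256 = 2.3252.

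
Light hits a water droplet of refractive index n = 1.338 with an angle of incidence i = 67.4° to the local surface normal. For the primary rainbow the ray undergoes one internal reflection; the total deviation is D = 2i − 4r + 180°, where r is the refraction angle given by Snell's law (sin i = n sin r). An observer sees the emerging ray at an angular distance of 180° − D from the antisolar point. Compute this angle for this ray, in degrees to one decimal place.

39.7°

sin r = sin 67.4° / 1.338 = 0.9232/1.338 = 0.6900; r = 43.63°.
D = 2·67.4° − 4·43.63° + 180° = 134.80° − 174.52° + 180° = 140.28°.
Angle from antisolar point = 180° − D = 39.72°.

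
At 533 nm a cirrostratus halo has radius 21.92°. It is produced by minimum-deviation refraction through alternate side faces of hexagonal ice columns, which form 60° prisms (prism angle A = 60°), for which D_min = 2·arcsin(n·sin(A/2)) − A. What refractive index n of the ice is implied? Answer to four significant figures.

1.311

Rearranging: n = sin((D_min + A)/2) / sin(A/2).
(D_min + A)/2 = (21.92° + 60°)/2 = 40.960°.
n = sin 40.960° / sin 30° = 0.6555 / 0.5000 = 1.3111.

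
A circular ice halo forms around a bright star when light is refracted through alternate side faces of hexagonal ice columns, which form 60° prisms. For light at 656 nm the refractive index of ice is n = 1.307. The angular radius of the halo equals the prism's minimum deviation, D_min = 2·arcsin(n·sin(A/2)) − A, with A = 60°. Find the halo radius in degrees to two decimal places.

21.61°

n·sin(A/2) = 1.307 × sin 30° = 1.307 × 0.5000 = 0.6535.
D_min = 2·arcsin(0.6535) − 60° = 2 × 40.806° − 60° = 21.612°.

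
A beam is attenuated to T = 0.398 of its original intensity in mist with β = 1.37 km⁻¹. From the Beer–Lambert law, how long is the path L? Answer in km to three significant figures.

Beer–Lambert: T = exp(−βL) ⇒ L = −ln(T)/β = −ln(0.398)/1.37 = 0.9213/1.37 = 0.6725 km.

0.672 km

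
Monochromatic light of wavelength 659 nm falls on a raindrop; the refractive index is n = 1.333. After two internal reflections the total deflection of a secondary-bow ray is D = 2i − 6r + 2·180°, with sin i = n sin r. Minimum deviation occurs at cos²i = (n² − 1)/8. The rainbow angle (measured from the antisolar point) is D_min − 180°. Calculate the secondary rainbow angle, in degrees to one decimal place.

cos²i = (1.77689 − 1)/8 = 0.09711; i = arccos(0.31163) = 71.843°.
sin r = sin 71.843°/1.333 = 0.71283; r = 45.466°.
D_min = 2·71.843° − 6·45.466° + 360° = 230.891°.
Rainbow angle = D_min − 180° = 50.891°.

50.9°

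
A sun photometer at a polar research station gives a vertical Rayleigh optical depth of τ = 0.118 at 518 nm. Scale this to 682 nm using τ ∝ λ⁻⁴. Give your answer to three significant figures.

τ(682 nm) = τ(518 nm) × (518/682)⁴ = 0.118 × (0.7595)⁴ = 0.118 × 0.3328 = 0.0393.

0.0393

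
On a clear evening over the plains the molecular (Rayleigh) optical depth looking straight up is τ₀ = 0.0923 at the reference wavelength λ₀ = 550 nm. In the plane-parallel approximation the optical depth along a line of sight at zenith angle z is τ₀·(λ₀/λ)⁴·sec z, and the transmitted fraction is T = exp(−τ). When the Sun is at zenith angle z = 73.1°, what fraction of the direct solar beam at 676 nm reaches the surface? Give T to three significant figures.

sec 73.1° = 3.4399.
τ = 0.0923 × (550/676)⁴ × 3.4399 = 0.0923 × 0.4382 × 3.4399 = 0.1391.
T = exp(−0.1391) = 0.8701.

0.870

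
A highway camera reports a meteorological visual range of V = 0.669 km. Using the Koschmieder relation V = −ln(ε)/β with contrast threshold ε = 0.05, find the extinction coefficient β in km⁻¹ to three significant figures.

4.48 km⁻¹

β = −ln(0.05) / V = 2.996 / 0.669 = 4.4779 km⁻¹.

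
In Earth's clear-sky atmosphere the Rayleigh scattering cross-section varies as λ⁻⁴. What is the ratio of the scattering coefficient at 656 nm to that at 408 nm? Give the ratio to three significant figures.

Rayleigh scattering ∝ λ⁻⁴, so the ratio of coefficients is the inverse fourth power of the wavelength ratio.
σ(656)/σ(408) = (408/656)⁴ = (0.6220)⁴ = 0.1496.

0.150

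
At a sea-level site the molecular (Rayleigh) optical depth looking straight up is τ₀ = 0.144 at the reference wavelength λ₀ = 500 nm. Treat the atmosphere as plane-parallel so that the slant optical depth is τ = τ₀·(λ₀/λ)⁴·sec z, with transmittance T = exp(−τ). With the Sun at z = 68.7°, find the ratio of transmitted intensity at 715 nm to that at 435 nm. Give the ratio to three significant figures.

Airmass: sec 68.7° = 2.7529.
τ(715 nm) = 0.144 × (500/715)⁴ × 2.7529 = 0.144 × 0.2391 × 2.7529 = 0.0948.
τ(435 nm) = 0.144 × (500/435)⁴ × 2.7529 = 0.144 × 1.7455 × 2.7529 = 0.6920.
T(715)/T(435) = exp(τ_B − τ_A) = exp(0.5972) = 1.8169.

1.82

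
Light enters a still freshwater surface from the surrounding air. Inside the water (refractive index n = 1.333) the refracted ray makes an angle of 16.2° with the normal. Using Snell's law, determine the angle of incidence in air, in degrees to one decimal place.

Snell: sin θ_i = n · sin θ_r = 1.333 × sin 16.2° = 1.333 × 0.2790 = 0.3719.
θ_i = arcsin(0.3719) = 21.83°.

21.8°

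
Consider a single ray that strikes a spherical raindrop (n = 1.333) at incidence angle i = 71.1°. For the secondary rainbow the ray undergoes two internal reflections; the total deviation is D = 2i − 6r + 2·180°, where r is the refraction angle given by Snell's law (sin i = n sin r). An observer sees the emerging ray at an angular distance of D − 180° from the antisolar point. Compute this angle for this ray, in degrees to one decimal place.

sin r = sin 71.1° / 1.333 = 0.9461/1.333 = 0.7097; r = 45.21°.
D = 2·71.1° − 6·45.21° + 2·180° = 142.20° − 271.28° + 360° = 230.92°.
Angle from antisolar point = D − 180° = 50.92°.

50.9°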